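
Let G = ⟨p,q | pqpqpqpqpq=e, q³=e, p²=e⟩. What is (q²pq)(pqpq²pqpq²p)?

Compute (q²pq) · (pqpq²pqpq²p) by multiplying left to right and reducing via the relations at each step:
  (q²pq) · p = q²pqp
  (q²pqp) · q = q²pqpq
  (q²pqpq) · p = qpq²pq²
  (qpq²pq²) · q² = qpq²pq
  (qpq²pq) · p = qpq²pqp
  (qpq²pqp) · q = qpq²pqpq
  (qpq²pqpq) · p = qpqpq²pq²
  (qpqpq²pq²) · q² = qpqpq²pq
  (qpqpq²pq) · p = pq²pqpq²pq²

Answer: pq²pqpq²pq²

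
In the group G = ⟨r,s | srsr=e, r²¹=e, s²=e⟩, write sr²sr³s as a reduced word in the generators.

Multiply left to right, reducing at each step:
  s · r² = r¹⁹s
  (r¹⁹s) · s = r¹⁹
  (r¹⁹) · r³ = r
  r · s = rs

Answer: rs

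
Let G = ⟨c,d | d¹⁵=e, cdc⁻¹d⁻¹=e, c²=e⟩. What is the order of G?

Enumerate words in the generators, reducing via the relations: the distinct elements are
  {c, d, e, cd, d², d³, d⁴, d⁵, d⁶, d⁷, d⁸, d⁹, cd², cd³, cd⁴, cd⁵, cd⁶, cd⁷, cd⁸, cd⁹, d¹², d¹³, d¹¹, d¹⁰, d¹⁴, cd¹², cd¹³, cd¹¹, cd¹⁰, cd¹⁴}.
No further products give new elements, so |G| = 30.

Answer: 30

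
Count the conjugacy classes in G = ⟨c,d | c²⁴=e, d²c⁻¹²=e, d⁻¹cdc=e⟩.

The conjugacy classes (representative and size) are:
  [e] (size 1), [c] (size 2), [c²] (size 2), [c³] (size 2), [c⁴] (size 2), [c⁵] (size 2), [c¹⁸] (size 2), [c⁷] (size 2), [c¹⁶] (size 2), [c¹⁵] (size 2), [c¹⁴] (size 2), [c¹³] (size 2), [c¹²] (size 1), [c⁶d] (size 12), [c⁵d⁻¹] (size 12).
Class equation: 1 + 2 + 2 + 2 + 2 + 2 + 2 + 2 + 2 + 2 + 2 + 2 + 1 + 12 + 12 = 48 = |G|. So G has 15 conjugacy classes.

Answer: 15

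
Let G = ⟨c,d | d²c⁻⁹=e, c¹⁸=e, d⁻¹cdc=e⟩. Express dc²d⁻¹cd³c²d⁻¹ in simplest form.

Multiply left to right, reducing at each step:
  d · c² = c⁷d⁻¹
  (c⁷d⁻¹) · d⁻¹ = c¹⁶
  (c¹⁶) · c = c¹⁷
  (c¹⁷) · d³ = c⁸d
  (c⁸d) · c² = c⁶d
  (c⁶d) · d⁻¹ = c⁶

Answer: c⁶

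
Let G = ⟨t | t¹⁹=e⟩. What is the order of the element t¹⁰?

Compute successive powers until reaching e:
  (t¹⁰)¹ = t¹⁰, (t¹⁰)² = t, (t¹⁰)³ = t¹¹, (t¹⁰)⁴ = t², (t¹⁰)⁵ = t¹², (t¹⁰)⁶ = t³, (t¹⁰)⁷ = t¹³, (t¹⁰)⁸ = t⁴, (t¹⁰)⁹ = t¹⁴, (t¹⁰)¹⁰ = t⁵, (t¹⁰)¹¹ = t¹⁵, (t¹⁰)¹² = t⁶, (t¹⁰)¹³ = t¹⁶, (t¹⁰)¹⁴ = t⁷, (t¹⁰)¹⁵ = t¹⁷, (t¹⁰)¹⁶ = t⁸, (t¹⁰)¹⁷ = t¹⁸, (t¹⁰)¹⁸ = t⁹, (t¹⁰)¹⁹ = e.
The smallest positive k with (t¹⁰)ᵏ = e is 19.

Answer: 19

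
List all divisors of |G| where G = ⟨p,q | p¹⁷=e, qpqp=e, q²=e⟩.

|G| = 34 = 2 · 17. By Lagrange's theorem the order of any subgroup divides 34; the divisors of 34 are 1, 2, 17, 34.

Answer: 1, 2, 17, 34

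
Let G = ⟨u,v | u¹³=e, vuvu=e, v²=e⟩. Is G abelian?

u·v = uv but v·u = u¹²v, so u·v ≠ v·u and G is not abelian.

Answer: No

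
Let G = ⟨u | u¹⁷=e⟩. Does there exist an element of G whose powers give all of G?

|G| = 17. The element u has order 17 (its powers give 17 distinct elements), so ⟨u⟩ = G and G is cyclic.

Answer: Yes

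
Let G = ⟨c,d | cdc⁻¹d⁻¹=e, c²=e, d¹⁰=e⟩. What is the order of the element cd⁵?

Compute successive powers until reaching e:
  (cd⁵)¹ = cd⁵, (cd⁵)² = e.
The smallest positive k with (cd⁵)ᵏ = e is 2.

Answer: 2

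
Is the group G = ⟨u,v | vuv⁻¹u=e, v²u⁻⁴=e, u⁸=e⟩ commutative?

u·v = uv but v·u = u³v⁻¹, so u·v ≠ v·u and G is not abelian.

Answer: No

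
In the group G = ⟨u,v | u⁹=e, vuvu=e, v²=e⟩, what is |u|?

Compute successive powers until reaching e:
  u¹ = u, u² = u², u³ = u³, u⁴ = u⁴, u⁵ = u⁵, u⁶ = u⁶, u⁷ = u⁷, u⁸ = u⁸, u⁹ = e.
The smallest positive k with uᵏ = e is 9.

Answer: 9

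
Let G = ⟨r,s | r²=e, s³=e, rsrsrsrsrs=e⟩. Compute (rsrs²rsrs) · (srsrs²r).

Compute (rsrs²rsrs) · (srsrs²r) by multiplying left to right and reducing via the relations at each step:
  (rsrs²rsrs) · s = rsrs²rsrs²
  (rsrs²rsrs²) · r = rsrs²rsrs²r
  (rsrs²rsrs²r) · s = rsrs²rsrs²rs
  (rsrs²rsrs²rs) · r = srs²rsrs²rs
  (srs²rsrs²rs) · s² = srs²rsrs²r
  (srs²rsrs²r) · r = srs²rsrs²

Answer: srs²rsrs²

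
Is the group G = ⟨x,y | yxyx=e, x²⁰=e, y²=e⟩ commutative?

x·y = xy but y·x = x¹⁹y, so x·y ≠ y·x and G is not abelian.

Answer: No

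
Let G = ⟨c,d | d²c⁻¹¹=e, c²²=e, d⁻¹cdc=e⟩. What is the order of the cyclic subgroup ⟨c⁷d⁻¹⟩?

|⟨c⁷d⁻¹⟩| equals the order of c⁷d⁻¹. Compute successive powers until reaching e:
  (c⁷d⁻¹)¹ = c⁷d⁻¹, (c⁷d⁻¹)² = c¹¹, (c⁷d⁻¹)³ = c⁷d, (c⁷d⁻¹)⁴ = e.
The smallest positive k with (c⁷d⁻¹)ᵏ = e is 4, so |⟨c⁷d⁻¹⟩| = 4.

Answer: 4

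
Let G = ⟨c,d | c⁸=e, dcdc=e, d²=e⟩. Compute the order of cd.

Compute successive powers until reaching e:
  (cd)¹ = cd, (cd)² = e.
The smallest positive k with (cd)ᵏ = e is 2.

Answer: 2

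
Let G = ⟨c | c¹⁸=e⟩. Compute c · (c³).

Compute c · (c³) by multiplying left to right and reducing via the relations at each step:
  c · c³ = c⁴

Answer: c⁴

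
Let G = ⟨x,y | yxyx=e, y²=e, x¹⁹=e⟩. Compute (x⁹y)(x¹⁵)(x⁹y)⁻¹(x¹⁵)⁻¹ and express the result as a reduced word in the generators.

[(x⁹y), (x¹⁵)] = (x⁹y)·(x¹⁵)·(x⁹y)⁻¹·(x¹⁵)⁻¹.
  (x⁹y) · (x¹⁵) = x¹³y
  (x¹³y) · (x⁹y) = x⁴
  (x⁴) · (x⁴) = x⁸

Answer: x⁸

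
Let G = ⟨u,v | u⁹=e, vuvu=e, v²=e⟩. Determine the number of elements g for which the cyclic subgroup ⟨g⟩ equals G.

⟨g⟩ = G would require ord(g) = |G| = 18, but the maximum element order in G is 9 < 18. So G is not cyclic and no single element generates it: the count is 0.

Answer: 0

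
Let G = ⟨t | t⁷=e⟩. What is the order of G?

G is generated by a single element, so G is cyclic. The relator gives t⁷ = e and no smaller power is forced to be e, so the 7 powers {e, t, t², t³, t⁴, t⁵, t⁶} are distinct. Hence |G| = 7.

Answer: 7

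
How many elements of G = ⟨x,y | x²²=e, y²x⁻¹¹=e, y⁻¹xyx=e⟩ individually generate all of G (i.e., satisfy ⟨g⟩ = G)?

⟨g⟩ = G would require ord(g) = |G| = 44, but the maximum element order in G is 22 < 44. So G is not cyclic and no single element generates it: the count is 0.

Answer: 0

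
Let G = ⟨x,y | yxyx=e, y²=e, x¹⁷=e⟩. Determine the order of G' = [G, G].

G' = [G, G] is generated by all commutators. The generator-pair commutators are: [x, y] = x².
The subgroup they normally generate is {e, x, x², x³, x⁴, x⁵, x⁶, x⁷, x⁸, x⁹, x¹⁰, x¹¹, x¹², x¹³, x¹⁴, x¹⁵, x¹⁶}, of order 17.
Check: |G/G'| = 34/17 = 2 is the order of the abelianisation.

Answer: 17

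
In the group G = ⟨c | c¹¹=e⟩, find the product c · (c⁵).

Compute c · (c⁵) by multiplying left to right and reducing via the relations at each step:
  c · c⁵ = c⁶

Answer: c⁶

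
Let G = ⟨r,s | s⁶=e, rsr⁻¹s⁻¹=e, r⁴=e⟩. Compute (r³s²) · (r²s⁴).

Compute (r³s²) · (r²s⁴) by multiplying left to right and reducing via the relations at each step:
  (r³s²) · r² = rs²
  (rs²) · s⁴ = r

Answer: r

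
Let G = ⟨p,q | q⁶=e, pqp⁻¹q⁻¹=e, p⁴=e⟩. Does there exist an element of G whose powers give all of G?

|G| = 24, but the maximum element order in G is 12 < 24. No single element generates all of G, so G is not cyclic.

Answer: No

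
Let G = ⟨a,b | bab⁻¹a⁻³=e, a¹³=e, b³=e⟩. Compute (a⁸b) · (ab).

Compute (a⁸b) · (ab) by multiplying left to right and reducing via the relations at each step:
  (a⁸b) · a = a¹¹b
  (a¹¹b) · b = a¹¹b²

Answer: a¹¹b²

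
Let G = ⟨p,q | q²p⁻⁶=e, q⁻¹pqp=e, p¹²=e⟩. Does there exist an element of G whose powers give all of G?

Every cyclic group is abelian. But p·q = pq while q·p = p⁵q⁻¹, so p·q ≠ q·p and G is not abelian. Hence G is not cyclic.

Answer: No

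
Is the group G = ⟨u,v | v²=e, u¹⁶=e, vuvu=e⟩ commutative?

u·v = uv but v·u = u¹⁵v, so u·v ≠ v·u and G is not abelian.

Answer: No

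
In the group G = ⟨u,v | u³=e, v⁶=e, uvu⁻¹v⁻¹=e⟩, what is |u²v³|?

Compute successive powers until reaching e:
  (u²v³)¹ = u²v³, (u²v³)² = u, (u²v³)³ = v³, (u²v³)⁴ = u², (u²v³)⁵ = uv³, (u²v³)⁶ = e.
The smallest positive k with (u²v³)ᵏ = e is 6.

Answer: 6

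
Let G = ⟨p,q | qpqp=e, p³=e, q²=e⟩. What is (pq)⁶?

Compute successive powers of (pq), reducing at each step:
  (pq)²: (pq) · p = q;   q · q = e
  (pq)³: e · p = p;   p · q = pq
  (pq)⁴: (pq) · p = q;   q · q = e
  (pq)⁵: e · p = p;   p · q = pq
  (pq)⁶: (pq) · p = q;   q · q = e

Answer: e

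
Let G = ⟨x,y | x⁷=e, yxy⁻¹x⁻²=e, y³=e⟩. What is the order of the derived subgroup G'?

G' = [G, G] is generated by all commutators. The generator-pair commutators are: [x, y] = x⁶.
The subgroup they normally generate is {e, x, x², x³, x⁴, x⁵, x⁶}, of order 7.
Check: |G/G'| = 21/7 = 3 is the order of the abelianisation.

Answer: 7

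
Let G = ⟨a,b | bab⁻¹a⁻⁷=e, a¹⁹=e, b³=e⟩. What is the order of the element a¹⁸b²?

Compute successive powers until reaching e:
  (a¹⁸b²)¹ = a¹⁸b², (a¹⁸b²)² = a⁷b, (a¹⁸b²)³ = e.
The smallest positive k with (a¹⁸b²)ᵏ = e is 3.

Answer: 3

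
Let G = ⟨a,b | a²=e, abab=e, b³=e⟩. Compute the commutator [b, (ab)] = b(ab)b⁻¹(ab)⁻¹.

[b, (ab)] = b·(ab)·b⁻¹·(ab)⁻¹.
  b · (ab) = a
  a · (b²) = ab²
  (ab²) · (ab) = b²

Answer: b²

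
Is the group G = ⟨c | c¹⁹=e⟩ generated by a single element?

|G| = 19. The element c has order 19 (its powers give 19 distinct elements), so ⟨c⟩ = G and G is cyclic.

Answer: Yes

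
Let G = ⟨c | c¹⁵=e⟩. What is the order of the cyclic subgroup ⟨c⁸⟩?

|⟨c⁸⟩| equals the order of c⁸. Compute successive powers until reaching e:
  (c⁸)¹ = c⁸, (c⁸)² = c, (c⁸)³ = c⁹, (c⁸)⁴ = c², (c⁸)⁵ = c¹⁰, (c⁸)⁶ = c³, (c⁸)⁷ = c¹¹, (c⁸)⁸ = c⁴, (c⁸)⁹ = c¹², (c⁸)¹⁰ = c⁵, (c⁸)¹¹ = c¹³, (c⁸)¹² = c⁶, (c⁸)¹³ = c¹⁴, (c⁸)¹⁴ = c⁷, (c⁸)¹⁵ = e.
The smallest positive k with (c⁸)ᵏ = e is 15, so |⟨c⁸⟩| = 15.

Answer: 15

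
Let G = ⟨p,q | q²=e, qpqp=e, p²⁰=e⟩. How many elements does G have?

Enumerate words in the generators, reducing via the relations: the distinct elements are
  {e, p, q, pq, p², p³, p⁴, p⁵, p⁶, p⁷, p⁸, p⁹, p²q, p³q, p¹², p¹³, p¹¹, p¹⁰, p¹⁴, p¹⁵, p¹⁶, p¹⁷, p¹⁸, p¹⁹, p⁴q, p⁵q, p⁶q, p⁷q, p⁸q, p⁹q, p¹²q, p¹³q, p¹¹q, p¹⁰q, p¹⁴q, p¹⁵q, p¹⁶q, p¹⁷q, p¹⁸q, p¹⁹q}.
No further products give new elements, so |G| = 40.

Answer: 40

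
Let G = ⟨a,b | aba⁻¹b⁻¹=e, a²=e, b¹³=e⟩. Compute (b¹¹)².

Compute successive powers of (b¹¹), reducing at each step:
  (b¹¹)²: (b¹¹) · b¹¹ = b⁹

Answer: b⁹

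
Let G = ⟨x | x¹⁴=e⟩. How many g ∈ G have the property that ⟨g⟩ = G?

G is cyclic of order 14. An element generates G iff its order is 14, and a cyclic group of order 14 has exactly φ(14) = 6 such elements.

Answer: 6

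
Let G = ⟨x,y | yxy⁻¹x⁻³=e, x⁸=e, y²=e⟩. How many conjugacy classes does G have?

The conjugacy classes (representative and size) are:
  [e] (size 1), [x³] (size 2), [x²] (size 2), [x⁴] (size 1), [x⁵] (size 2), [x⁴y] (size 4), [xy] (size 4).
Class equation: 1 + 2 + 2 + 1 + 2 + 4 + 4 = 16 = |G|. So G has 7 conjugacy classes.

Answer: 7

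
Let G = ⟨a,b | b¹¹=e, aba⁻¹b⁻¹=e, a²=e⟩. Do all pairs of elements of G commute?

Each pair of generators commutes: a·b = ab = b·a. Since the generators pairwise commute, every element of G commutes with every other, so G is abelian.

Answer: Yes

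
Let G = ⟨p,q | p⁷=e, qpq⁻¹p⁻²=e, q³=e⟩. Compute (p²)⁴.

Compute successive powers of (p²), reducing at each step:
  (p²)²: (p²) · p² = p⁴
  (p²)³: (p⁴) · p² = p⁶
  (p²)⁴: (p⁶) · p² = p

Answer: p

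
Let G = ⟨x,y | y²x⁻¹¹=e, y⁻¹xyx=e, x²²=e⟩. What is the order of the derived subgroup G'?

G' = [G, G] is generated by all commutators. The generator-pair commutators are: [x, y] = x².
The subgroup they normally generate is {e, x², x⁴, x⁶, x⁸, x¹⁰, x¹², x¹⁴, x¹⁶, x¹⁸, x²⁰}, of order 11.
Check: |G/G'| = 44/11 = 4 is the order of the abelianisation.

Answer: 11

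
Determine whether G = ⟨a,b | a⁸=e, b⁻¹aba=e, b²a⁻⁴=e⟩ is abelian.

a·b = ab but b·a = a³b⁻¹, so a·b ≠ b·a and G is not abelian.

Answer: No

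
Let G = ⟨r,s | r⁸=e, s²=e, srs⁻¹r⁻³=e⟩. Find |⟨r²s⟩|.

|⟨r²s⟩| equals the order of r²s. Compute successive powers until reaching e:
  (r²s)¹ = r²s, (r²s)² = e.
The smallest positive k with (r²s)ᵏ = e is 2, so |⟨r²s⟩| = 2.

Answer: 2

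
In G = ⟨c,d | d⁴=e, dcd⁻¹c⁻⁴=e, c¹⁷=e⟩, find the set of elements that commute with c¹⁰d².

⟨c¹⁰d²⟩ ⊆ C_G(c¹⁰d²) since powers of c¹⁰d² commute with c¹⁰d²; so |C_G(c¹⁰d²)| ≥ |⟨c¹⁰d²⟩| = 2.
By orbit–stabilizer, |C_G(c¹⁰d²)| = |G| / |conj. class of c¹⁰d²| = 68 / 17 = 4.
The 4 elements commuting with c¹⁰d² are {e, c²d, c⁸d³, c¹⁰d²}.

Answer: {e, c²d, c⁸d³, c¹⁰d²}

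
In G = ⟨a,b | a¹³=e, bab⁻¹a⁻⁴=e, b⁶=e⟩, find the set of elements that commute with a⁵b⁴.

⟨a⁵b⁴⟩ ⊆ C_G(a⁵b⁴) since powers of a⁵b⁴ commute with a⁵b⁴; so |C_G(a⁵b⁴)| ≥ |⟨a⁵b⁴⟩| = 3.
By orbit–stabilizer, |C_G(a⁵b⁴)| = |G| / |conj. class of a⁵b⁴| = 78 / 13 = 6.
The 6 elements commuting with a⁵b⁴ are {e, a²b³, a⁴b⁵, a⁵b⁴, a¹⁰b, a¹¹b²}.

Answer: {e, a²b³, a⁴b⁵, a⁵b⁴, a¹⁰b, a¹¹b²}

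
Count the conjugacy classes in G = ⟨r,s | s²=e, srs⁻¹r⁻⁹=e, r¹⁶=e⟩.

The conjugacy classes (representative and size) are:
  [e] (size 1), [r⁹] (size 2), [r²] (size 1), [r³] (size 2), [r⁴] (size 1), [r¹³] (size 2), [r⁶] (size 1), [r¹⁵] (size 2), [r⁸] (size 1), [r¹⁰] (size 1), [r¹²] (size 1), [r¹⁴] (size 1), [s] (size 2), [rs] (size 2), [r²s] (size 2), [r¹¹s] (size 2), [r⁴s] (size 2), [r¹³s] (size 2), [r¹⁴s] (size 2), [r¹⁵s] (size 2).
Class equation: 1 + 2 + 1 + 2 + 1 + 2 + 1 + 2 + 1 + 1 + 1 + 1 + 2 + 2 + 2 + 2 + 2 + 2 + 2 + 2 = 32 = |G|. So G has 20 conjugacy classes.

Answer: 20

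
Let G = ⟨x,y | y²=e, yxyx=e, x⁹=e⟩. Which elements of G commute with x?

⟨x⟩ ⊆ C_G(x) since powers of x commute with x; so |C_G(x)| ≥ |⟨x⟩| = 9.
By orbit–stabilizer, |C_G(x)| = |G| / |conj. class of x| = 18 / 2 = 9.
The 9 elements commuting with x are {e, x, x², x³, x⁴, x⁵, x⁶, x⁷, x⁸}.

Answer: {e, x, x², x³, x⁴, x⁵, x⁶, x⁷, x⁸}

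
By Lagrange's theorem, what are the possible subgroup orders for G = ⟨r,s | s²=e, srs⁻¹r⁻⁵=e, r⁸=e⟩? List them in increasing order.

|G| = 16 = 2⁴. By Lagrange's theorem the order of any subgroup divides 16; the divisors of 16 are 1, 2, 4, 8, 16.

Answer: 1, 2, 4, 8, 16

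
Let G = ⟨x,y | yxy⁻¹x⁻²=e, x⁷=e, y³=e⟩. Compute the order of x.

Compute successive powers until reaching e:
  x¹ = x, x² = x², x³ = x³, x⁴ = x⁴, x⁵ = x⁵, x⁶ = x⁶, x⁷ = e.
The smallest positive k with xᵏ = e is 7.

Answer: 7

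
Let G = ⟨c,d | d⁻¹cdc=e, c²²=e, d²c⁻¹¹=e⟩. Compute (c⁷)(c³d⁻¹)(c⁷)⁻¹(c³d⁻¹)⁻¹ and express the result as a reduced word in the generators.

[(c⁷), (c³d⁻¹)] = (c⁷)·(c³d⁻¹)·(c⁷)⁻¹·(c³d⁻¹)⁻¹.
  (c⁷) · (c³d⁻¹) = c¹⁰d⁻¹
  (c¹⁰d⁻¹) · (c¹⁵) = c⁶d
  (c⁶d) · (c³d) = c¹⁴

Answer: c¹⁴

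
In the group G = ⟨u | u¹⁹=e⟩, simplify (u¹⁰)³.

Compute successive powers of (u¹⁰), reducing at each step:
  (u¹⁰)²: (u¹⁰) · u¹⁰ = u
  (u¹⁰)³: u · u¹⁰ = u¹¹

Answer: u¹¹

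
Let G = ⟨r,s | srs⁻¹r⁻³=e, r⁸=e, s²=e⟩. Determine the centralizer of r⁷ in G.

⟨r⁷⟩ ⊆ C_G(r⁷) since powers of r⁷ commute with r⁷; so |C_G(r⁷)| ≥ |⟨r⁷⟩| = 8.
By orbit–stabilizer, |C_G(r⁷)| = |G| / |conj. class of r⁷| = 16 / 2 = 8.
The 8 elements commuting with r⁷ are {e, r, r², r³, r⁴, r⁵, r⁶, r⁷}.

Answer: {e, r, r², r³, r⁴, r⁵, r⁶, r⁷}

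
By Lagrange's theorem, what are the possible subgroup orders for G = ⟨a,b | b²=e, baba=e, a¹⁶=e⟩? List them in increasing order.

|G| = 32 = 2⁵. By Lagrange's theorem the order of any subgroup divides 32; the divisors of 32 are 1, 2, 4, 8, 16, 32.

Answer: 1, 2, 4, 8, 16, 32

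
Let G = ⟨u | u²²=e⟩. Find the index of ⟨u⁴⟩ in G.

First find ord(u⁴) by computing successive powers:
  (u⁴)¹ = u⁴, (u⁴)² = u⁸, (u⁴)³ = u¹², (u⁴)⁴ = u¹⁶, (u⁴)⁵ = u²⁰, (u⁴)⁶ = u², (u⁴)⁷ = u⁶, (u⁴)⁸ = u¹⁰, (u⁴)⁹ = u¹⁴, (u⁴)¹⁰ = u¹⁸, (u⁴)¹¹ = e.
So |⟨u⁴⟩| = ord(u⁴) = 11. With |G| = 22, by Lagrange [G : ⟨u⁴⟩] = 22/11 = 2.

Answer: 2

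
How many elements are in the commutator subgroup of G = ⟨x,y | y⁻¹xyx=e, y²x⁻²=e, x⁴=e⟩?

G' = [G, G] is generated by all commutators. The generator-pair commutators are: [x, y] = x².
The subgroup they normally generate is {e, x²}, of order 2.
Check: |G/G'| = 8/2 = 4 is the order of the abelianisation.

Answer: 2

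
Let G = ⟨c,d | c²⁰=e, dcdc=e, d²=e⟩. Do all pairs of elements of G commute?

c·d = cd but d·c = c¹⁹d, so c·d ≠ d·c and G is not abelian.

Answer: No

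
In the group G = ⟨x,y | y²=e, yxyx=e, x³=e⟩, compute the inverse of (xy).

The order of (xy) is 2 (smallest k with (xy)ᵏ = e), so (xy)⁻¹ = (xy)¹ = xy.
Check: (xy) · (xy) → (xy) · x = y;   y · y = e, giving e as required.

Answer: xy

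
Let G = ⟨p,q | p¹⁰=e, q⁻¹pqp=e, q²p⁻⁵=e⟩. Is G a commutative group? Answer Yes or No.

p·q = pq but q·p = p⁴q⁻¹, so p·q ≠ q·p and G is not abelian.

Answer: No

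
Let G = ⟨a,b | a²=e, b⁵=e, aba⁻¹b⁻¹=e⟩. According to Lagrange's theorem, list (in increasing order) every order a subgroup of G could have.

|G| = 10 = 2 · 5. By Lagrange's theorem the order of any subgroup divides 10; the divisors of 10 are 1, 2, 5, 10.

Answer: 1, 2, 5, 10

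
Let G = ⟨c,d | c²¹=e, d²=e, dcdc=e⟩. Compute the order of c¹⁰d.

Compute successive powers until reaching e:
  (c¹⁰d)¹ = c¹⁰d, (c¹⁰d)² = e.
The smallest positive k with (c¹⁰d)ᵏ = e is 2.

Answer: 2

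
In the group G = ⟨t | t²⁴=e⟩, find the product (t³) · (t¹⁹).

Compute (t³) · (t¹⁹) by multiplying left to right and reducing via the relations at each step:
  (t³) · t¹⁹ = t²²

Answer: t²²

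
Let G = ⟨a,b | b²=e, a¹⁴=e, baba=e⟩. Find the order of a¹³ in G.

Compute successive powers until reaching e:
  (a¹³)¹ = a¹³, (a¹³)² = a¹², (a¹³)³ = a¹¹, (a¹³)⁴ = a¹⁰, (a¹³)⁵ = a⁹, (a¹³)⁶ = a⁸, (a¹³)⁷ = a⁷, (a¹³)⁸ = a⁶, (a¹³)⁹ = a⁵, (a¹³)¹⁰ = a⁴, (a¹³)¹¹ = a³, (a¹³)¹² = a², (a¹³)¹³ = a, (a¹³)¹⁴ = e.
The smallest positive k with (a¹³)ᵏ = e is 14.

Answer: 14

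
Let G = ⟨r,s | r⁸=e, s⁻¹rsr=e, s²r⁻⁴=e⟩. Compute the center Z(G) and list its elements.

An element z ∈ Z(G) iff z commutes with every generator.
For example r⁴ is central: (r⁴)·r = r⁵ = r·(r⁴); (r⁴)·s = s⁻¹ = s·(r⁴).
Whereas r ∉ Z(G) since r·s = rs ≠ r³s⁻¹ = s·r.
Checking each of the 16 elements this way gives Z(G) = {e, r⁴}, of order 2.

Answer: {e, r⁴}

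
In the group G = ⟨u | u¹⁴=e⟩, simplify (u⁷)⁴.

Compute successive powers of (u⁷), reducing at each step:
  (u⁷)²: (u⁷) · u⁷ = e
  (u⁷)³: e · u⁷ = u⁷
  (u⁷)⁴: (u⁷) · u⁷ = e

Answer: e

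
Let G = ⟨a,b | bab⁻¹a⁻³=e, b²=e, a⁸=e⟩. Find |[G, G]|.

G' = [G, G] is generated by all commutators. The generator-pair commutators are: [a, b] = a⁶.
The subgroup they normally generate is {e, a², a⁴, a⁶}, of order 4.
Check: |G/G'| = 16/4 = 4 is the order of the abelianisation.

Answer: 4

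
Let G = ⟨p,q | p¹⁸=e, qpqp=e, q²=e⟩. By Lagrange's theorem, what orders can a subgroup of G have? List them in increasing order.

|G| = 36 = 2² · 3². By Lagrange's theorem the order of any subgroup divides 36; the divisors of 36 are 1, 2, 3, 4, 6, 9, 12, 18, 36.

Answer: 1, 2, 3, 4, 6, 9, 12, 18, 36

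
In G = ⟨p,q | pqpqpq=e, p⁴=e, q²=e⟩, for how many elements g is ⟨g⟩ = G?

⟨g⟩ = G would require ord(g) = |G| = 24, but the maximum element order in G is 4 < 24. So G is not cyclic and no single element generates it: the count is 0.

Answer: 0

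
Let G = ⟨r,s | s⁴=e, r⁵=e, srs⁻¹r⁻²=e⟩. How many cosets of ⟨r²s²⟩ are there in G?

First find ord(r²s²) by computing successive powers:
  (r²s²)¹ = r²s², (r²s²)² = e.
So |⟨r²s²⟩| = ord(r²s²) = 2. With |G| = 20, by Lagrange [G : ⟨r²s²⟩] = 20/2 = 10.

Answer: 10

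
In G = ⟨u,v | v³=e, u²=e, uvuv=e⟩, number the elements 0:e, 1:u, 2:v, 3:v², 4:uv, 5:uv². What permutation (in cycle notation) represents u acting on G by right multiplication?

(0 1)(2 5)(3 4)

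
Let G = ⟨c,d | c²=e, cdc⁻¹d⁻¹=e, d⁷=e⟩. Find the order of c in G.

Compute successive powers until reaching e:
  c¹ = c, c² = e.
The smallest positive k with cᵏ = e is 2.

Answer: 2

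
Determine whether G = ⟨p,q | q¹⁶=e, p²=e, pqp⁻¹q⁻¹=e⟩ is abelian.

Each pair of generators commutes: p·q = pq = q·p. Since the generators pairwise commute, every element of G commutes with every other, so G is abelian.

Answer: Yes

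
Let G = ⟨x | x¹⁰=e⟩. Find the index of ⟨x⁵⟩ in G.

First find ord(x⁵) by computing successive powers:
  (x⁵)¹ = x⁵, (x⁵)² = e.
So |⟨x⁵⟩| = ord(x⁵) = 2. With |G| = 10, by Lagrange [G : ⟨x⁵⟩] = 10/2 = 5.

Answer: 5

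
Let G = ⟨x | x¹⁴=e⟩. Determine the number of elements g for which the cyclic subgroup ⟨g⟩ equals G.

G is cyclic of order 14. An element generates G iff its order is 14, and a cyclic group of order 14 has exactly φ(14) = 6 such elements.

Answer: 6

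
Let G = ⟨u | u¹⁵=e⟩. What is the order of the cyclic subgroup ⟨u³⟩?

|⟨u³⟩| equals the order of u³. Compute successive powers until reaching e:
  (u³)¹ = u³, (u³)² = u⁶, (u³)³ = u⁹, (u³)⁴ = u¹², (u³)⁵ = e.
The smallest positive k with (u³)ᵏ = e is 5, so |⟨u³⟩| = 5.

Answer: 5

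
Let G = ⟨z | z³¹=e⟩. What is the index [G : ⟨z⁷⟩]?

First find ord(z⁷) by computing successive powers:
  (z⁷)¹ = z⁷, (z⁷)² = z¹⁴, (z⁷)³ = z²¹, (z⁷)⁴ = z²⁸, (z⁷)⁵ = z⁴, (z⁷)⁶ = z¹¹, (z⁷)⁷ = z¹⁸, (z⁷)⁸ = z²⁵, (z⁷)⁹ = z, (z⁷)¹⁰ = z⁸, (z⁷)¹¹ = z¹⁵, (z⁷)¹² = z²², (z⁷)¹³ = z²⁹, (z⁷)¹⁴ = z⁵, (z⁷)¹⁵ = z¹², (z⁷)¹⁶ = z¹⁹, (z⁷)¹⁷ = z²⁶, (z⁷)¹⁸ = z², (z⁷)¹⁹ = z⁹, (z⁷)²⁰ = z¹⁶, (z⁷)²¹ = z²³, (z⁷)²² = z³⁰, (z⁷)²³ = z⁶, (z⁷)²⁴ = z¹³, (z⁷)²⁵ = z²⁰, (z⁷)²⁶ = z²⁷, (z⁷)²⁷ = z³, (z⁷)²⁸ = z¹⁰, (z⁷)²⁹ = z¹⁷, (z⁷)³⁰ = z²⁴, (z⁷)³¹ = e.
So |⟨z⁷⟩| = ord(z⁷) = 31. With |G| = 31, by Lagrange [G : ⟨z⁷⟩] = 31/31 = 1.

Answer: 1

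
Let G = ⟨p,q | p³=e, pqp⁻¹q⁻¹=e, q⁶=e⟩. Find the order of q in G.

Compute successive powers until reaching e:
  q¹ = q, q² = q², q³ = q³, q⁴ = q⁴, q⁵ = q⁵, q⁶ = e.
The smallest positive k with qᵏ = e is 6.

Answer: 6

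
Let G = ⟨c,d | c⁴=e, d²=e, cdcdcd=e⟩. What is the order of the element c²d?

Compute successive powers until reaching e:
  (c²d)¹ = c²d, (c²d)² = c²dc²d, (c²d)³ = dc², (c²d)⁴ = e.
The smallest positive k with (c²d)ᵏ = e is 4.

Answer: 4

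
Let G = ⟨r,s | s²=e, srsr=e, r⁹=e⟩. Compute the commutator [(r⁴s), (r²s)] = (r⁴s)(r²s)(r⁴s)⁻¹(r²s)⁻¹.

[(r⁴s), (r²s)] = (r⁴s)·(r²s)·(r⁴s)⁻¹·(r²s)⁻¹.
  (r⁴s) · (r²s) = r²
  (r²) · (r⁴s) = r⁶s
  (r⁶s) · (r²s) = r⁴

Answer: r⁴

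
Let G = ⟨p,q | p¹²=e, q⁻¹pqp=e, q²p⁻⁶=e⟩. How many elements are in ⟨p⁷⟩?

|⟨p⁷⟩| equals the order of p⁷. Compute successive powers until reaching e:
  (p⁷)¹ = p⁷, (p⁷)² = p², (p⁷)³ = p⁹, (p⁷)⁴ = p⁴, (p⁷)⁵ = p¹¹, (p⁷)⁶ = p⁶, (p⁷)⁷ = p, (p⁷)⁸ = p⁸, (p⁷)⁹ = p³, (p⁷)¹⁰ = p¹⁰, (p⁷)¹¹ = p⁵, (p⁷)¹² = e.
The smallest positive k with (p⁷)ᵏ = e is 12, so |⟨p⁷⟩| = 12.

Answer: 12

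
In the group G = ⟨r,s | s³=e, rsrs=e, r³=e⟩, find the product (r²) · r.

Compute (r²) · r by multiplying left to right and reducing via the relations at each step:
  (r²) · r = e

Answer: e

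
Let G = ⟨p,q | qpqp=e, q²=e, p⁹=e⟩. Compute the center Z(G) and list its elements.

An element z ∈ Z(G) iff z commutes with every generator.
For example e is central: e·p = p = p·e; e·q = q = q·e.
Whereas p ∉ Z(G) since p·q = pq ≠ p⁸q = q·p.
Checking each of the 18 elements this way gives Z(G) = {e}, of order 1.

Answer: {e}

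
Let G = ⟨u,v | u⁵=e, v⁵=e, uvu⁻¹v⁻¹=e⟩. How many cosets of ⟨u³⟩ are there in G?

First find ord(u³) by computing successive powers:
  (u³)¹ = u³, (u³)² = u, (u³)³ = u⁴, (u³)⁴ = u², (u³)⁵ = e.
So |⟨u³⟩| = ord(u³) = 5. With |G| = 25, by Lagrange [G : ⟨u³⟩] = 25/5 = 5.

Answer: 5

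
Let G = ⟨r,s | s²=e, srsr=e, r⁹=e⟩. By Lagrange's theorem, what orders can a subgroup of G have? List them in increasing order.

|G| = 18 = 2 · 3². By Lagrange's theorem the order of any subgroup divides 18; the divisors of 18 are 1, 2, 3, 6, 9, 18.

Answer: 1, 2, 3, 6, 9, 18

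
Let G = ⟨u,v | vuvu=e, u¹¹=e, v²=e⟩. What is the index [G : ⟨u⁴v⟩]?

First find ord(u⁴v) by computing successive powers:
  (u⁴v)¹ = u⁴v, (u⁴v)² = e.
So |⟨u⁴v⟩| = ord(u⁴v) = 2. With |G| = 22, by Lagrange [G : ⟨u⁴v⟩] = 22/2 = 11.

Answer: 11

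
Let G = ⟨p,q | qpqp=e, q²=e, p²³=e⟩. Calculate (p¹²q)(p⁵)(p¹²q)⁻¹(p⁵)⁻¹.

[(p¹²q), (p⁵)] = (p¹²q)·(p⁵)·(p¹²q)⁻¹·(p⁵)⁻¹.
  (p¹²q) · (p⁵) = p⁷q
  (p⁷q) · (p¹²q) = p¹⁸
  (p¹⁸) · (p¹⁸) = p¹³

Answer: p¹³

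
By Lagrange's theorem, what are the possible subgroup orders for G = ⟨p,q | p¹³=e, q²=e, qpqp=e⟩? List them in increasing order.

|G| = 26 = 2 · 13. By Lagrange's theorem the order of any subgroup divides 26; the divisors of 26 are 1, 2, 13, 26.

Answer: 1, 2, 13, 26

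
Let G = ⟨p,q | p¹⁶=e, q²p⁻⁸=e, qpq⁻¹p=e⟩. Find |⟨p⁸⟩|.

|⟨p⁸⟩| equals the order of p⁸. Compute successive powers until reaching e:
  (p⁸)¹ = p⁸, (p⁸)² = e.
The smallest positive k with (p⁸)ᵏ = e is 2, so |⟨p⁸⟩| = 2.

Answer: 2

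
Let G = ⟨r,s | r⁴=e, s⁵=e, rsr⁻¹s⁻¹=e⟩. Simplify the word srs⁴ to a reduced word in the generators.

Multiply left to right, reducing at each step:
  s · r = rs
  (rs) · s⁴ = r

Answer: r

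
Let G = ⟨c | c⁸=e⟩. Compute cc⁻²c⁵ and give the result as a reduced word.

Multiply left to right, reducing at each step:
  c · c⁻² = c⁷
  (c⁷) · c⁵ = c⁴

Answer: c⁴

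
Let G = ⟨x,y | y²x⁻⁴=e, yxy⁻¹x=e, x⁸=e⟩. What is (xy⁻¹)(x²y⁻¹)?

Compute (xy⁻¹) · (x²y⁻¹) by multiplying left to right and reducing via the relations at each step:
  (xy⁻¹) · x² = x³y
  (x³y) · y⁻¹ = x³

Answer: x³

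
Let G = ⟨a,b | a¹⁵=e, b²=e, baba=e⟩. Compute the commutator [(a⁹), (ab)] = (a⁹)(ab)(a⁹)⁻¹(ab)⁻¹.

[(a⁹), (ab)] = (a⁹)·(ab)·(a⁹)⁻¹·(ab)⁻¹.
  (a⁹) · (ab) = a¹⁰b
  (a¹⁰b) · (a⁶) = a⁴b
  (a⁴b) · (ab) = a³

Answer: a³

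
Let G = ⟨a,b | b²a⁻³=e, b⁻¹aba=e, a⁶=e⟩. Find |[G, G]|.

G' = [G, G] is generated by all commutators. The generator-pair commutators are: [a, b] = a².
The subgroup they normally generate is {e, a², a⁴}, of order 3.
Check: |G/G'| = 12/3 = 4 is the order of the abelianisation.

Answer: 3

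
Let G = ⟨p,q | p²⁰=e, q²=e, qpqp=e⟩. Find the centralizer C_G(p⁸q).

⟨p⁸q⟩ ⊆ C_G(p⁸q) since powers of p⁸q commute with p⁸q; so |C_G(p⁸q)| ≥ |⟨p⁸q⟩| = 2.
By orbit–stabilizer, |C_G(p⁸q)| = |G| / |conj. class of p⁸q| = 40 / 10 = 4.
The 4 elements commuting with p⁸q are {e, p¹⁰, p⁸q, p¹⁸q}.

Answer: {e, p¹⁰, p⁸q, p¹⁸q}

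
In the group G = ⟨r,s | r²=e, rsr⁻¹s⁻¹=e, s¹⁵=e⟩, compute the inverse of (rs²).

The order of (rs²) is 30 (smallest k with (rs²)ᵏ = e), so (rs²)⁻¹ = (rs²)²⁹ = rs¹³.
Check: (rs²) · (rs¹³) → (rs²) · r = s²;   (s²) · s¹³ = e, giving e as required.

Answer: rs¹³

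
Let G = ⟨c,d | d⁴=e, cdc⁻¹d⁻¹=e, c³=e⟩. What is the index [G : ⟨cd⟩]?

First find ord(cd) by computing successive powers:
  (cd)¹ = cd, (cd)² = c²d², (cd)³ = d³, (cd)⁴ = c, (cd)⁵ = c²d, (cd)⁶ = d², (cd)⁷ = cd³, (cd)⁸ = c², (cd)⁹ = d, (cd)¹⁰ = cd², (cd)¹¹ = c²d³, (cd)¹² = e.
So |⟨cd⟩| = ord(cd) = 12. With |G| = 12, by Lagrange [G : ⟨cd⟩] = 12/12 = 1.

Answer: 1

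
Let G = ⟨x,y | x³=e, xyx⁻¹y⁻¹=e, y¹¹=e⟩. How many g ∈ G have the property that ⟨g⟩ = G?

G is cyclic of order 33. An element generates G iff its order is 33, and a cyclic group of order 33 has exactly φ(33) = 20 such elements.

Answer: 20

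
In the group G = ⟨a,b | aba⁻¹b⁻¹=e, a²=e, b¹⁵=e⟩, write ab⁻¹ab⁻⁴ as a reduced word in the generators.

Multiply left to right, reducing at each step:
  a · b⁻¹ = ab¹⁴
  (ab¹⁴) · a = b¹⁴
  (b¹⁴) · b⁻⁴ = b¹⁰

Answer: b¹⁰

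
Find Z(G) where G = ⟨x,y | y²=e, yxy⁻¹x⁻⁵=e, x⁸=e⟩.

An element z ∈ Z(G) iff z commutes with every generator.
For example x² is central: (x²)·x = x³ = x·(x²); (x²)·y = x²y = y·(x²).
Whereas x ∉ Z(G) since x·y = xy ≠ x⁵y = y·x.
Checking each of the 16 elements this way gives Z(G) = {e, x², x⁴, x⁶}, of order 4.

Answer: {e, x², x⁴, x⁶}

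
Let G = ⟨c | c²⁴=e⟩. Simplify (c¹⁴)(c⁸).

Compute (c¹⁴) · (c⁸) by multiplying left to right and reducing via the relations at each step:
  (c¹⁴) · c⁸ = c²²

Answer: c²²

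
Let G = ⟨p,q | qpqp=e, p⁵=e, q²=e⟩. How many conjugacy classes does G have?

The conjugacy classes (representative and size) are:
  [e] (size 1), [p] (size 2), [p²] (size 2), [q] (size 5).
Class equation: 1 + 2 + 2 + 5 = 10 = |G|. So G has 4 conjugacy classes.

Answer: 4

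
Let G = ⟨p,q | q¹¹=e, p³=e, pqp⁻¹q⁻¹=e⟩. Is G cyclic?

|G| = 33. The element pq has order 33 (its powers give 33 distinct elements), so ⟨pq⟩ = G and G is cyclic.

Answer: Yes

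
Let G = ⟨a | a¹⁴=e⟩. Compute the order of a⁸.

Compute successive powers until reaching e:
  (a⁸)¹ = a⁸, (a⁸)² = a², (a⁸)³ = a¹⁰, (a⁸)⁴ = a⁴, (a⁸)⁵ = a¹², (a⁸)⁶ = a⁶, (a⁸)⁷ = e.
The smallest positive k with (a⁸)ᵏ = e is 7.

Answer: 7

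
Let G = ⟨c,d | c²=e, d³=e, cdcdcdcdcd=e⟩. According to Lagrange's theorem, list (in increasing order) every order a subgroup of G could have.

|G| = 60 = 2² · 3 · 5. By Lagrange's theorem the order of any subgroup divides 60; the divisors of 60 are 1, 2, 3, 4, 5, 6, 10, 12, 15, 20, 30, 60.

Answer: 1, 2, 3, 4, 5, 6, 10, 12, 15, 20, 30, 60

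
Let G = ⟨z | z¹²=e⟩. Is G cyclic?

|G| = 12. The element z has order 12 (its powers give 12 distinct elements), so ⟨z⟩ = G and G is cyclic.

Answer: Yes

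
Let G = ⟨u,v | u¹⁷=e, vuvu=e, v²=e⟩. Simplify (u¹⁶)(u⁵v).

Compute (u¹⁶) · (u⁵v) by multiplying left to right and reducing via the relations at each step:
  (u¹⁶) · u⁵ = u⁴
  (u⁴) · v = u⁴v

Answer: u⁴v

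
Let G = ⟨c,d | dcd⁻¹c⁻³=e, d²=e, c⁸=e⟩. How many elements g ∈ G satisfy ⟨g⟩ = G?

⟨g⟩ = G would require ord(g) = |G| = 16, but the maximum element order in G is 8 < 16. So G is not cyclic and no single element generates it: the count is 0.

Answer: 0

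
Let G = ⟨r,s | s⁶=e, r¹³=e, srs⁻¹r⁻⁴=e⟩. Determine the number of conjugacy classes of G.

The conjugacy classes (representative and size) are:
  [e] (size 1), [r⁴] (size 6), [r¹¹] (size 6), [r⁷s] (size 13), [r⁸s²] (size 13), [r¹²s³] (size 13), [r⁵s⁴] (size 13), [r¹¹s⁵] (size 13).
Class equation: 1 + 6 + 6 + 13 + 13 + 13 + 13 + 13 = 78 = |G|. So G has 8 conjugacy classes.

Answer: 8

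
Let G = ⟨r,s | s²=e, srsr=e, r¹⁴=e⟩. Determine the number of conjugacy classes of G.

The conjugacy classes (representative and size) are:
  [e] (size 1), [r¹³] (size 2), [r²] (size 2), [r³] (size 2), [r¹⁰] (size 2), [r⁵] (size 2), [r⁸] (size 2), [r⁷] (size 1), [r⁶s] (size 7), [r⁹s] (size 7).
Class equation: 1 + 2 + 2 + 2 + 2 + 2 + 2 + 1 + 7 + 7 = 28 = |G|. So G has 10 conjugacy classes.

Answer: 10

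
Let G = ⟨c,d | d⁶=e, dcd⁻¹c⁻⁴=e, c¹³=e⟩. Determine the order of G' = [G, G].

G' = [G, G] is generated by all commutators. The generator-pair commutators are: [c, d] = c¹⁰.
The subgroup they normally generate is {e, c, c², c³, c⁴, c⁵, c⁶, c⁷, c⁸, c⁹, c¹⁰, c¹¹, c¹²}, of order 13.
Check: |G/G'| = 78/13 = 6 is the order of the abelianisation.

Answer: 13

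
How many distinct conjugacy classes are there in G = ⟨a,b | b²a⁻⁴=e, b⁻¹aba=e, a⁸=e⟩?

The conjugacy classes (representative and size) are:
  [e] (size 1), [a⁷] (size 2), [a⁶] (size 2), [a³] (size 2), [a⁴] (size 1), [a²b⁻¹] (size 4), [a³b⁻¹] (size 4).
Class equation: 1 + 2 + 2 + 2 + 1 + 4 + 4 = 16 = |G|. So G has 7 conjugacy classes.

Answer: 7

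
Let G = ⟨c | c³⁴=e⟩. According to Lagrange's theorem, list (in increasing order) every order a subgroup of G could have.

|G| = 34 = 2 · 17. By Lagrange's theorem the order of any subgroup divides 34; the divisors of 34 are 1, 2, 17, 34.

Answer: 1, 2, 17, 34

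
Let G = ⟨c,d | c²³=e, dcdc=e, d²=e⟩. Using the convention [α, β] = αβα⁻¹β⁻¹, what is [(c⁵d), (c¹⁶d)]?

[(c⁵d), (c¹⁶d)] = (c⁵d)·(c¹⁶d)·(c⁵d)⁻¹·(c¹⁶d)⁻¹.
  (c⁵d) · (c¹⁶d) = c¹²
  (c¹²) · (c⁵d) = c¹⁷d
  (c¹⁷d) · (c¹⁶d) = c

Answer: c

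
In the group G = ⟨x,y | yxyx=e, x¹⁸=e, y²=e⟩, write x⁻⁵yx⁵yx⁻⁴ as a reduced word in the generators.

Multiply left to right, reducing at each step:
  (x¹³) · y = x¹³y
  (x¹³y) · x⁵ = x⁸y
  (x⁸y) · y = x⁸
  (x⁸) · x⁻⁴ = x⁴

Answer: x⁴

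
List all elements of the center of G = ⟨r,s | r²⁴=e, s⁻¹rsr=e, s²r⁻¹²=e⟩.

An element z ∈ Z(G) iff z commutes with every generator.
For example r¹² is central: (r¹²)·r = r¹³ = r·(r¹²); (r¹²)·s = s⁻¹ = s·(r¹²).
Whereas r ∉ Z(G) since r·s = rs ≠ r¹¹s⁻¹ = s·r.
Checking each of the 48 elements this way gives Z(G) = {e, r¹²}, of order 2.

Answer: {e, r¹²}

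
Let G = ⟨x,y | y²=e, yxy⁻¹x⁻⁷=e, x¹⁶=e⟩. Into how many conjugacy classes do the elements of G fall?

The conjugacy classes (representative and size) are:
  [e] (size 1), [x] (size 2), [x¹⁴] (size 2), [x³] (size 2), [x⁴] (size 2), [x¹⁰] (size 2), [x⁸] (size 1), [x⁹] (size 2), [x¹¹] (size 2), [x¹⁰y] (size 8), [xy] (size 8).
Class equation: 1 + 2 + 2 + 2 + 2 + 2 + 1 + 2 + 2 + 8 + 8 = 32 = |G|. So G has 11 conjugacy classes.

Answer: 11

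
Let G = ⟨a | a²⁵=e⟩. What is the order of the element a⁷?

Compute successive powers until reaching e:
  (a⁷)¹ = a⁷, (a⁷)² = a¹⁴, (a⁷)³ = a²¹, (a⁷)⁴ = a³, (a⁷)⁵ = a¹⁰, (a⁷)⁶ = a¹⁷, (a⁷)⁷ = a²⁴, (a⁷)⁸ = a⁶, (a⁷)⁹ = a¹³, (a⁷)¹⁰ = a²⁰, (a⁷)¹¹ = a², (a⁷)¹² = a⁹, (a⁷)¹³ = a¹⁶, (a⁷)¹⁴ = a²³, (a⁷)¹⁵ = a⁵, (a⁷)¹⁶ = a¹², (a⁷)¹⁷ = a¹⁹, (a⁷)¹⁸ = a, (a⁷)¹⁹ = a⁸, (a⁷)²⁰ = a¹⁵, (a⁷)²¹ = a²², (a⁷)²² = a⁴, (a⁷)²³ = a¹¹, (a⁷)²⁴ = a¹⁸, (a⁷)²⁵ = e.
The smallest positive k with (a⁷)ᵏ = e is 25.

Answer: 25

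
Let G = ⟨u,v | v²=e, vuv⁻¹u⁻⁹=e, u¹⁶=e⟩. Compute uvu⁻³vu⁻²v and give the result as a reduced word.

Multiply left to right, reducing at each step:
  u · v = uv
  (uv) · u⁻³ = u⁶v
  (u⁶v) · v = u⁶
  (u⁶) · u⁻² = u⁴
  (u⁴) · v = u⁴v

Answer: u⁴v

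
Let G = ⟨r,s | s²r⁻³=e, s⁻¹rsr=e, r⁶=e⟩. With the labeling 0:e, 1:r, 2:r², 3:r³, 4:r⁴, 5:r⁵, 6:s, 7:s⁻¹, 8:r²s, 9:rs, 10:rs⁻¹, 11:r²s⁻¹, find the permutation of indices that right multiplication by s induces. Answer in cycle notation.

(0 6 3 7)(1 9 4 10)(2 8 5 11)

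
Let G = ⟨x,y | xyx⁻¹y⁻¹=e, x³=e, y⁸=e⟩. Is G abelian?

Each pair of generators commutes: x·y = xy = y·x. Since the generators pairwise commute, every element of G commutes with every other, so G is abelian.

Answer: Yes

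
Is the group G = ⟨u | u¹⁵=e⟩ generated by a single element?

|G| = 15. The element u has order 15 (its powers give 15 distinct elements), so ⟨u⟩ = G and G is cyclic.

Answer: Yes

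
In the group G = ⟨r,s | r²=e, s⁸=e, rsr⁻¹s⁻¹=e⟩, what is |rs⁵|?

Compute successive powers until reaching e:
  (rs⁵)¹ = rs⁵, (rs⁵)² = s², (rs⁵)³ = rs⁷, (rs⁵)⁴ = s⁴, (rs⁵)⁵ = rs, (rs⁵)⁶ = s⁶, (rs⁵)⁷ = rs³, (rs⁵)⁸ = e.
The smallest positive k with (rs⁵)ᵏ = e is 8.

Answer: 8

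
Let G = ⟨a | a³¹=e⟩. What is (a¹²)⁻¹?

The order of (a¹²) is 31 (smallest k with (a¹²)ᵏ = e), so (a¹²)⁻¹ = (a¹²)³⁰ = a¹⁹.
Check: (a¹²) · (a¹⁹) → (a¹²) · a¹⁹ = e, giving e as required.

Answer: a¹⁹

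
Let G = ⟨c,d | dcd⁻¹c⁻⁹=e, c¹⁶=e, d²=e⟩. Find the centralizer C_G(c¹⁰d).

⟨c¹⁰d⟩ ⊆ C_G(c¹⁰d) since powers of c¹⁰d commute with c¹⁰d; so |C_G(c¹⁰d)| ≥ |⟨c¹⁰d⟩| = 8.
By orbit–stabilizer, |C_G(c¹⁰d)| = |G| / |conj. class of c¹⁰d| = 32 / 2 = 16.
The 16 elements commuting with c¹⁰d are {e, c², c⁴, c⁶, c⁸, c¹⁰, c¹², c¹⁴, d, c¹⁰d, c²d, c¹²d, c⁴d, c¹⁴d, c⁶d, c⁸d}.

Answer: {e, c², c⁴, c⁶, c⁸, c¹⁰, c¹², c¹⁴, d, c¹⁰d, c²d, c¹²d, c⁴d, c¹⁴d, c⁶d, c⁸d}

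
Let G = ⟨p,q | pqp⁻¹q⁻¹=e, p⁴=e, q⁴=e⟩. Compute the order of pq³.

Compute successive powers until reaching e:
  (pq³)¹ = pq³, (pq³)² = p²q², (pq³)³ = p³q, (pq³)⁴ = e.
The smallest positive k with (pq³)ᵏ = e is 4.

Answer: 4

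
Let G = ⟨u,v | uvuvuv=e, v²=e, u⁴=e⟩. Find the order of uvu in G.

Compute successive powers until reaching e:
  (uvu)¹ = uvu, (uvu)² = vu²v, (uvu)³ = u³vu³, (uvu)⁴ = e.
The smallest positive k with (uvu)ᵏ = e is 4.

Answer: 4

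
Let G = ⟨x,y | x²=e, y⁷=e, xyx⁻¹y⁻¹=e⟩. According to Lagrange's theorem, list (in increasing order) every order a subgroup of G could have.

|G| = 14 = 2 · 7. By Lagrange's theorem the order of any subgroup divides 14; the divisors of 14 are 1, 2, 7, 14.

Answer: 1, 2, 7, 14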